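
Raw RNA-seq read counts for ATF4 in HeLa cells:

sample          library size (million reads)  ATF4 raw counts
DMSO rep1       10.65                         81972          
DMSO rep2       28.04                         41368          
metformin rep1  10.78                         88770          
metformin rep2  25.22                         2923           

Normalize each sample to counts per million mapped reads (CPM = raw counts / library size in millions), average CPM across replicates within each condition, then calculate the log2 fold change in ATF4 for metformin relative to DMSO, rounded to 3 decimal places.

CPM(DMSO rep1) = 81972 / 10.65 = 7696.9014
CPM(DMSO rep2) = 41368 / 28.04 = 1475.3210
CPM(metformin rep1) = 88770 / 10.78 = 8234.6939
CPM(metformin rep2) = 2923 / 25.22 = 115.9001
mean CPM(DMSO) = 4586.1112; mean CPM(metformin) = 4175.2970
Fold change = 4175.2970 / 4586.1112 = 0.91042
log2(0.91042) = -0.1354

-0.135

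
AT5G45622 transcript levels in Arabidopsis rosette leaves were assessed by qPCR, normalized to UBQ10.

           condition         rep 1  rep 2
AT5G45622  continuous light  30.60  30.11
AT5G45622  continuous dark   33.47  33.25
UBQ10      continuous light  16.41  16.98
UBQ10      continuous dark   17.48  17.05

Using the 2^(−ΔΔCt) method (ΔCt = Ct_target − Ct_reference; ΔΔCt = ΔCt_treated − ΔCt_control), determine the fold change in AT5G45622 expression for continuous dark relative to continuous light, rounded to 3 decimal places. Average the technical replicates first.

Mean Ct: AT5G45622 continuous light 30.355; AT5G45622 continuous dark 33.360; UBQ10 continuous light 16.695; UBQ10 continuous dark 17.265
ΔCt(continuous light) = 30.355 − 16.695 = 13.660
ΔCt(continuous dark) = 33.360 − 17.265 = 16.095
ΔΔCt = 16.095 − 13.660 = 2.435
Fold change = 2^(−2.435) = 0.1849

0.185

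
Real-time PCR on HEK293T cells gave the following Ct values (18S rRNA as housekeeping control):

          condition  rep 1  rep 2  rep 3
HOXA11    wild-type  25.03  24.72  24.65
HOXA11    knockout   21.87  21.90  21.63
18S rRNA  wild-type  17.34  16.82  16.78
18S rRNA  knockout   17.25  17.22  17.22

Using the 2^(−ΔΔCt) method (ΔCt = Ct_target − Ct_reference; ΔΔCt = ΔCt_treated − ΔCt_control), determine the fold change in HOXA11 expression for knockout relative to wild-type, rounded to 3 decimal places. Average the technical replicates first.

9.514

Mean Ct: HOXA11 wild-type 24.800; HOXA11 knockout 21.800; 18S rRNA wild-type 16.980; 18S rRNA knockout 17.230
ΔCt(wild-type) = 24.800 − 16.980 = 7.820
ΔCt(knockout) = 21.800 − 17.230 = 4.570
ΔΔCt = 4.570 − 7.820 = -3.250
Fold change = 2^(−(-3.250)) = 2^3.250 = 9.5137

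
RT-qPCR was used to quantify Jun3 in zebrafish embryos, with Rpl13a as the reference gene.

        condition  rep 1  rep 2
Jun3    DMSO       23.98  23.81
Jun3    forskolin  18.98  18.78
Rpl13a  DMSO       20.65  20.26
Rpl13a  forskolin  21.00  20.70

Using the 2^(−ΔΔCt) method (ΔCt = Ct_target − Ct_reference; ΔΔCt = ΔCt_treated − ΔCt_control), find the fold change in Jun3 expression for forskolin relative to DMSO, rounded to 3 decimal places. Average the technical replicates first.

Mean Ct: Jun3 DMSO 23.895; Jun3 forskolin 18.880; Rpl13a DMSO 20.455; Rpl13a forskolin 20.850
ΔCt(DMSO) = 23.895 − 20.455 = 3.440
ΔCt(forskolin) = 18.880 − 20.850 = -1.970
ΔΔCt = -1.970 − 3.440 = -5.410
Fold change = 2^(−(-5.410)) = 2^5.410 = 42.5179

42.518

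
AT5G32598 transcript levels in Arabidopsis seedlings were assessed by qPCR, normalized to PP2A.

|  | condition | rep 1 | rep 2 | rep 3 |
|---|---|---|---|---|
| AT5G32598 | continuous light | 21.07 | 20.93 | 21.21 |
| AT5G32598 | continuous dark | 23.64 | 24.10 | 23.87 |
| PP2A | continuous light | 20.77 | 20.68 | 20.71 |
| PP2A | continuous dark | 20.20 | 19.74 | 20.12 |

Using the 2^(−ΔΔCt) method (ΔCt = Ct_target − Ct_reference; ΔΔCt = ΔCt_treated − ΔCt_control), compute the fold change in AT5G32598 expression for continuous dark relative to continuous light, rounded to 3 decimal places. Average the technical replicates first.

Mean Ct: AT5G32598 continuous light 21.070; AT5G32598 continuous dark 23.870; PP2A continuous light 20.720; PP2A continuous dark 20.020
ΔCt(continuous light) = 21.070 − 20.720 = 0.350
ΔCt(continuous dark) = 23.870 − 20.020 = 3.850
ΔΔCt = 3.850 − 0.350 = 3.500
Fold change = 2^(−3.500) = 0.0884

0.088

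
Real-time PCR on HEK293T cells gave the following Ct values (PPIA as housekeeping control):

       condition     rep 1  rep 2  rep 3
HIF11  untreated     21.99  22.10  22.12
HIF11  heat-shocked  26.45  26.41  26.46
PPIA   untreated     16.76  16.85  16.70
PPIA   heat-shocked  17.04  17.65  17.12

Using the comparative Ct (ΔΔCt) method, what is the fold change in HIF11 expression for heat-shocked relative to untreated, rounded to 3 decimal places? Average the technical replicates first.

Mean Ct: HIF11 untreated 22.070; HIF11 heat-shocked 26.440; PPIA untreated 16.770; PPIA heat-shocked 17.270
ΔCt(untreated) = 22.070 − 16.770 = 5.300
ΔCt(heat-shocked) = 26.440 − 17.270 = 9.170
ΔΔCt = 9.170 − 5.300 = 3.870
Fold change = 2^(−3.870) = 0.0684

0.068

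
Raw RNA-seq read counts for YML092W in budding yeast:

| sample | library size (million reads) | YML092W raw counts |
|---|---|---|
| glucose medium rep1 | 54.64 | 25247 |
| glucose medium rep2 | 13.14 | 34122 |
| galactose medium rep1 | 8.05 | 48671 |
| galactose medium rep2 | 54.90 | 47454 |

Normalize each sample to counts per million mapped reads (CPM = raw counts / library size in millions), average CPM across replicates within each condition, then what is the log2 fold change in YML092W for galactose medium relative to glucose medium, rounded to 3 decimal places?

CPM(glucose medium rep1) = 25247 / 54.64 = 462.0608
CPM(glucose medium rep2) = 34122 / 13.14 = 2596.8037
CPM(galactose medium rep1) = 48671 / 8.05 = 6046.0870
CPM(galactose medium rep2) = 47454 / 54.90 = 864.3716
mean CPM(glucose medium) = 1529.4322; mean CPM(galactose medium) = 3455.2293
Fold change = 3455.2293 / 1529.4322 = 2.25916
log2(2.25916) = 1.1758

1.176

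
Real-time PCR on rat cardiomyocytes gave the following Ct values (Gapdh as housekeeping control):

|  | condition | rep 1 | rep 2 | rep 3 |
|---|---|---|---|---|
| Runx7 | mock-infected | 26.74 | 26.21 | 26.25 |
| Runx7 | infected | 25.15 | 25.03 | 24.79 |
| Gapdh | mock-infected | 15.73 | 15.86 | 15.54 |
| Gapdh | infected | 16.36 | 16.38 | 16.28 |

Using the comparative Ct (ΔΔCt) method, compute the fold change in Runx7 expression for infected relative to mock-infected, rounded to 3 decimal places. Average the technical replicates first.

4.112

Mean Ct: Runx7 mock-infected 26.400; Runx7 infected 24.990; Gapdh mock-infected 15.710; Gapdh infected 16.340
ΔCt(mock-infected) = 26.400 − 15.710 = 10.690
ΔCt(infected) = 24.990 − 16.340 = 8.650
ΔΔCt = 8.650 − 10.690 = -2.040
Fold change = 2^(−(-2.040)) = 2^2.040 = 4.1125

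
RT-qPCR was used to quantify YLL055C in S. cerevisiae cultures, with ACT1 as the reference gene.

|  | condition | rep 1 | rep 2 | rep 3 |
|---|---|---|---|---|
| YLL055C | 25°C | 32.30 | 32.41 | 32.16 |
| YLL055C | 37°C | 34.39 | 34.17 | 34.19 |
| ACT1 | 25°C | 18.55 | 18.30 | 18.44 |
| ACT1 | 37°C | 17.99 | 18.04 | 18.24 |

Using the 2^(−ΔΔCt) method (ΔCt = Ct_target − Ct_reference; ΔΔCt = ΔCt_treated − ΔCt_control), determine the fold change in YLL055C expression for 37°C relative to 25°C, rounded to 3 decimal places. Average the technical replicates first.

0.203

Mean Ct: YLL055C 25°C 32.290; YLL055C 37°C 34.250; ACT1 25°C 18.430; ACT1 37°C 18.090
ΔCt(25°C) = 32.290 − 18.430 = 13.860
ΔCt(37°C) = 34.250 − 18.090 = 16.160
ΔΔCt = 16.160 − 13.860 = 2.300
Fold change = 2^(−2.300) = 0.2031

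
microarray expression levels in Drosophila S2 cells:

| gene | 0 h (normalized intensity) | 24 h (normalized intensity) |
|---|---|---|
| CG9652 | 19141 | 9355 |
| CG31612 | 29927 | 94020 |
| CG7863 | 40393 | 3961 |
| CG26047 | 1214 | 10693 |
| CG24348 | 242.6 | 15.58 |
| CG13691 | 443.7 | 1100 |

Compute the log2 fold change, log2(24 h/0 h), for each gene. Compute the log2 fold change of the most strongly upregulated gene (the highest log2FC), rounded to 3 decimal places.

3.139

log2(9355/19141) = -1.033  (CG9652)
log2(94020/29927) = 1.652  (CG31612)
log2(3961/40393) = -3.350  (CG7863)
log2(10693/1214) = 3.139  (CG26047)
log2(15.58/242.6) = -3.961  (CG24348)
log2(1100/443.7) = 1.310  (CG13691)
CG26047 is most strongly upregulated.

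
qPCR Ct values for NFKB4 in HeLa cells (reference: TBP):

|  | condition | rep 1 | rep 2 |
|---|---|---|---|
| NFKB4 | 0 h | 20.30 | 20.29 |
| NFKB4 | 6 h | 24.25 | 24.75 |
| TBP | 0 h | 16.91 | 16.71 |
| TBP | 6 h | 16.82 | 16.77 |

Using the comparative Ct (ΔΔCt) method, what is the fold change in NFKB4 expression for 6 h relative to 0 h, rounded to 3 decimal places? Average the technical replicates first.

0.054

Mean Ct: NFKB4 0 h 20.295; NFKB4 6 h 24.500; TBP 0 h 16.810; TBP 6 h 16.795
ΔCt(0 h) = 20.295 − 16.810 = 3.485
ΔCt(6 h) = 24.500 − 16.795 = 7.705
ΔΔCt = 7.705 − 3.485 = 4.220
Fold change = 2^(−4.220) = 0.0537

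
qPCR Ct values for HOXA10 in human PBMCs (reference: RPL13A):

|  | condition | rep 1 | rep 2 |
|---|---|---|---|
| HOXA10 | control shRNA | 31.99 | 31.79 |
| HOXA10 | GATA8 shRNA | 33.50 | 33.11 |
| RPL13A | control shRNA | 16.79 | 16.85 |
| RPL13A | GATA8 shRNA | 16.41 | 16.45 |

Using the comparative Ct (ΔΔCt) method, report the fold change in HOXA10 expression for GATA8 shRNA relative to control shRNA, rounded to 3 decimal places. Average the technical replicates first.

0.286

Mean Ct: HOXA10 control shRNA 31.890; HOXA10 GATA8 shRNA 33.305; RPL13A control shRNA 16.820; RPL13A GATA8 shRNA 16.430
ΔCt(control shRNA) = 31.890 − 16.820 = 15.070
ΔCt(GATA8 shRNA) = 33.305 − 16.430 = 16.875
ΔΔCt = 16.875 − 15.070 = 1.805
Fold change = 2^(−1.805) = 0.2862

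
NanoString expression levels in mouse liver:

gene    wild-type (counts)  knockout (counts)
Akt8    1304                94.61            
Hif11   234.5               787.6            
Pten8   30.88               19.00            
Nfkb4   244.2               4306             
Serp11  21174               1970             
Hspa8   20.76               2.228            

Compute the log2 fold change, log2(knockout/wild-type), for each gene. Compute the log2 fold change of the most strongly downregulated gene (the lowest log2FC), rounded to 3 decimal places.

log2(94.61/1304) = -3.785  (Akt8)
log2(787.6/234.5) = 1.748  (Hif11)
log2(19.00/30.88) = -0.701  (Pten8)
log2(4306/244.2) = 4.140  (Nfkb4)
log2(1970/21174) = -3.426  (Serp11)
log2(2.228/20.76) = -3.220  (Hspa8)
Akt8 is most strongly downregulated.

-3.785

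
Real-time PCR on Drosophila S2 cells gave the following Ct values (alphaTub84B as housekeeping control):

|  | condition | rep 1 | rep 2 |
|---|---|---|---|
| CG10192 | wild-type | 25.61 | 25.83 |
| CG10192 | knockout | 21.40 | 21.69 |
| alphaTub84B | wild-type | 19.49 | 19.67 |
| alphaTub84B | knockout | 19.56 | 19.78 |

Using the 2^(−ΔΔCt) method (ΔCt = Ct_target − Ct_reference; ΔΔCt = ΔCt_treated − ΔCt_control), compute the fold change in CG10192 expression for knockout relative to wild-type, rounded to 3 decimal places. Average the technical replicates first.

Mean Ct: CG10192 wild-type 25.720; CG10192 knockout 21.545; alphaTub84B wild-type 19.580; alphaTub84B knockout 19.670
ΔCt(wild-type) = 25.720 − 19.580 = 6.140
ΔCt(knockout) = 21.545 − 19.670 = 1.875
ΔΔCt = 1.875 − 6.140 = -4.265
Fold change = 2^(−(-4.265)) = 2^4.265 = 19.2262

19.226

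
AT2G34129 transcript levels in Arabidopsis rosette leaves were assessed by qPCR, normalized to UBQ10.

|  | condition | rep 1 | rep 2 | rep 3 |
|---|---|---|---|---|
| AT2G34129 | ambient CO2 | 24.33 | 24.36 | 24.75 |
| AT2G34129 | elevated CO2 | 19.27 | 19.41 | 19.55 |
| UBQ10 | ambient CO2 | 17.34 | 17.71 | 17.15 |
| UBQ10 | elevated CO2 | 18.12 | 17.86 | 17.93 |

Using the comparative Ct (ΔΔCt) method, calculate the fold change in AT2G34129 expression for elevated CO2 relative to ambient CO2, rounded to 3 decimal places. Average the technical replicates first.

Mean Ct: AT2G34129 ambient CO2 24.480; AT2G34129 elevated CO2 19.410; UBQ10 ambient CO2 17.400; UBQ10 elevated CO2 17.970
ΔCt(ambient CO2) = 24.480 − 17.400 = 7.080
ΔCt(elevated CO2) = 19.410 − 17.970 = 1.440
ΔΔCt = 1.440 − 7.080 = -5.640
Fold change = 2^(−(-5.640)) = 2^5.640 = 49.8665

49.867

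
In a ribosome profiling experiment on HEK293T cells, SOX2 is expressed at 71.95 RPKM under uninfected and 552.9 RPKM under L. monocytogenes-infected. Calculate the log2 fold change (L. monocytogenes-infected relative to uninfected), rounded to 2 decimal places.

Fold change = 552.9 / 71.95 = 7.6845
log2(7.6845) = 2.942

2.94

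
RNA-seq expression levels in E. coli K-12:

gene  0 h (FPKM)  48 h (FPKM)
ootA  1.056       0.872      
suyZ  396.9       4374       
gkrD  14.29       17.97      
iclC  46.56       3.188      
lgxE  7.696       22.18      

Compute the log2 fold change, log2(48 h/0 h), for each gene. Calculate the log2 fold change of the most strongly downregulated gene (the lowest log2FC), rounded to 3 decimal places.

-3.868

log2(0.872/1.056) = -0.276  (ootA)
log2(4374/396.9) = 3.462  (suyZ)
log2(17.97/14.29) = 0.331  (gkrD)
log2(3.188/46.56) = -3.868  (iclC)
log2(22.18/7.696) = 1.527  (lgxE)
iclC is most strongly downregulated.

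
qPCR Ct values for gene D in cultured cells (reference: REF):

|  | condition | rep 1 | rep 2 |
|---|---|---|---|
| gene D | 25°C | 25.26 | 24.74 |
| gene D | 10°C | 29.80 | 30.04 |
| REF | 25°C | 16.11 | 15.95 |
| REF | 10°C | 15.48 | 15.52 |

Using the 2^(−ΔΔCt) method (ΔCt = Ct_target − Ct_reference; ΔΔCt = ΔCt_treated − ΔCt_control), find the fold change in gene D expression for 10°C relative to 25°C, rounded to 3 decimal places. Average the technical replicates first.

0.023

Mean Ct: gene D 25°C 25.000; gene D 10°C 29.920; REF 25°C 16.030; REF 10°C 15.500
ΔCt(25°C) = 25.000 − 16.030 = 8.970
ΔCt(10°C) = 29.920 − 15.500 = 14.420
ΔΔCt = 14.420 − 8.970 = 5.450
Fold change = 2^(−5.450) = 0.0229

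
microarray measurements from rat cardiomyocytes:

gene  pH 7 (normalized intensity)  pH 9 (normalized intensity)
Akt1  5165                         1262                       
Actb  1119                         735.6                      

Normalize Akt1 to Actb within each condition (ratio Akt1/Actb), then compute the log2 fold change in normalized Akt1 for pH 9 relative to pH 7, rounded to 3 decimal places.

Akt1/Actb (pH 7) = 5165 / 1119 = 4.6157
Akt1/Actb (pH 9) = 1262 / 735.6 = 1.7156
Fold change = 1.7156 / 4.6157 = 0.3717
log2(0.3717) = -1.4278

-1.428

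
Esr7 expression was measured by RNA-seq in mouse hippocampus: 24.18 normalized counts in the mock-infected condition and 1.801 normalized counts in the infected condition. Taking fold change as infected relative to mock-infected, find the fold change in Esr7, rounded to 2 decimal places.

0.07

Fold change = 1.801 / 24.18 = 0.074
Esr7 is downregulated.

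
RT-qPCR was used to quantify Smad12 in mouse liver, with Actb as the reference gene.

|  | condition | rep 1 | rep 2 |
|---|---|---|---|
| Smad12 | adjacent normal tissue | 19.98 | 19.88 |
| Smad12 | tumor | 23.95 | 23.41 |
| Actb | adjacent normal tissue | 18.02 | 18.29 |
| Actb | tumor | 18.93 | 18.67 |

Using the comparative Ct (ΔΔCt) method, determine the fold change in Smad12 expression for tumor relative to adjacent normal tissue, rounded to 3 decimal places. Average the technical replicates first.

Mean Ct: Smad12 adjacent normal tissue 19.930; Smad12 tumor 23.680; Actb adjacent normal tissue 18.155; Actb tumor 18.800
ΔCt(adjacent normal tissue) = 19.930 − 18.155 = 1.775
ΔCt(tumor) = 23.680 − 18.800 = 4.880
ΔΔCt = 4.880 − 1.775 = 3.105
Fold change = 2^(−3.105) = 0.1162

0.116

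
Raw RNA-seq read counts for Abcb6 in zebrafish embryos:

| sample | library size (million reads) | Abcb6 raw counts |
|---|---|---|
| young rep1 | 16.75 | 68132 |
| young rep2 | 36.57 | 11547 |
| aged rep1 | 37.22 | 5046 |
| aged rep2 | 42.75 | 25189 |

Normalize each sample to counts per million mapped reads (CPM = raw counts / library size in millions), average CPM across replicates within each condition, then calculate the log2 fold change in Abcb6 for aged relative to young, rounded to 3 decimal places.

-2.596

CPM(young rep1) = 68132 / 16.75 = 4067.5821
CPM(young rep2) = 11547 / 36.57 = 315.7506
CPM(aged rep1) = 5046 / 37.22 = 135.5723
CPM(aged rep2) = 25189 / 42.75 = 589.2164
mean CPM(young) = 2191.6664; mean CPM(aged) = 362.3943
Fold change = 362.3943 / 2191.6664 = 0.16535
log2(0.16535) = -2.5964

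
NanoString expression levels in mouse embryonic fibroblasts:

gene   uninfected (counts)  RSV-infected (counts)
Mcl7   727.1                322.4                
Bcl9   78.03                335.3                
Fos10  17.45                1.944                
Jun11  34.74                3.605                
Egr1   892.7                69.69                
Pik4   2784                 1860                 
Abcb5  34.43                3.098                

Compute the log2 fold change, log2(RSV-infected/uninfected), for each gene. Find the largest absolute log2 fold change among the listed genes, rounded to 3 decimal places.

3.679

log2(322.4/727.1) = -1.173  (Mcl7)
log2(335.3/78.03) = 2.103  (Bcl9)
log2(1.944/17.45) = -3.166  (Fos10)
log2(3.605/34.74) = -3.269  (Jun11)
log2(69.69/892.7) = -3.679  (Egr1)
log2(1860/2784) = -0.582  (Pik4)
log2(3.098/34.43) = -3.474  (Abcb5)
The largest magnitude belongs to Egr1.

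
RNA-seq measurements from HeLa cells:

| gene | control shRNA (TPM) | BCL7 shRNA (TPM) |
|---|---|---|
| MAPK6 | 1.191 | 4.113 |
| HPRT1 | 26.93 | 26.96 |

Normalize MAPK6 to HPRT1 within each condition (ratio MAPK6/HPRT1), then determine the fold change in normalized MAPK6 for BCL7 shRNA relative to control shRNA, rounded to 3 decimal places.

3.450

MAPK6/HPRT1 (control shRNA) = 1.191 / 26.93 = 0.044226
MAPK6/HPRT1 (BCL7 shRNA) = 4.113 / 26.96 = 0.15256
Fold change = 0.15256 / 0.044226 = 3.4496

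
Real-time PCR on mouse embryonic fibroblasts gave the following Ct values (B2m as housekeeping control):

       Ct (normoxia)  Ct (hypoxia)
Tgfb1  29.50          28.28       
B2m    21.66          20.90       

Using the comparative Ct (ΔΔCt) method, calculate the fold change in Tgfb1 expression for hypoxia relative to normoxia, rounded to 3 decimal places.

ΔCt(normoxia) = 29.500 − 21.660 = 7.840
ΔCt(hypoxia) = 28.280 − 20.900 = 7.380
ΔΔCt = 7.380 − 7.840 = -0.460
Fold change = 2^(−(-0.460)) = 2^0.460 = 1.3755

1.376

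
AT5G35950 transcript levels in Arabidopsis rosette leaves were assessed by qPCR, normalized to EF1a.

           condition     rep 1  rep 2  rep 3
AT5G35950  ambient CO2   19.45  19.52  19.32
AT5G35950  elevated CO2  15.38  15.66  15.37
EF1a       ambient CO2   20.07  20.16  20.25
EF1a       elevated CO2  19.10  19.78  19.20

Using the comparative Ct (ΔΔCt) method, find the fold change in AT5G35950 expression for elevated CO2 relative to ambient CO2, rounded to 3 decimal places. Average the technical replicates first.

8.938

Mean Ct: AT5G35950 ambient CO2 19.430; AT5G35950 elevated CO2 15.470; EF1a ambient CO2 20.160; EF1a elevated CO2 19.360
ΔCt(ambient CO2) = 19.430 − 20.160 = -0.730
ΔCt(elevated CO2) = 15.470 − 19.360 = -3.890
ΔΔCt = -3.890 − (-0.730) = -3.160
Fold change = 2^(−(-3.160)) = 2^3.160 = 8.9383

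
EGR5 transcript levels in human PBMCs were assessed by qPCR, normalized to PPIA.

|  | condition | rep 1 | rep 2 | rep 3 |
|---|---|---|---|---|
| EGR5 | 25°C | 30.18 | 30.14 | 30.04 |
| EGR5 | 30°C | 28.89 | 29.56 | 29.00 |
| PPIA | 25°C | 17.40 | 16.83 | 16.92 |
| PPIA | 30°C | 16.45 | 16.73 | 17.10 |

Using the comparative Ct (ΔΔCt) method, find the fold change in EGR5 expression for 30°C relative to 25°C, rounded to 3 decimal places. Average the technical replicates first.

1.602

Mean Ct: EGR5 25°C 30.120; EGR5 30°C 29.150; PPIA 25°C 17.050; PPIA 30°C 16.760
ΔCt(25°C) = 30.120 − 17.050 = 13.070
ΔCt(30°C) = 29.150 − 16.760 = 12.390
ΔΔCt = 12.390 − 13.070 = -0.680
Fold change = 2^(−(-0.680)) = 2^0.680 = 1.6021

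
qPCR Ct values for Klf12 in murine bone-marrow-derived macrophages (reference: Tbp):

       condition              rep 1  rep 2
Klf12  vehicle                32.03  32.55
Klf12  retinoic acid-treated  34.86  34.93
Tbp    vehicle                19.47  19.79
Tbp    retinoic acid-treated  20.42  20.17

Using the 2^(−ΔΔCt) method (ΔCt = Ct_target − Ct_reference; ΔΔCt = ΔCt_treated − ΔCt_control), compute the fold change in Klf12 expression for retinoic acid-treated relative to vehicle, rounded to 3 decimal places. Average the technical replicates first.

0.261

Mean Ct: Klf12 vehicle 32.290; Klf12 retinoic acid-treated 34.895; Tbp vehicle 19.630; Tbp retinoic acid-treated 20.295
ΔCt(vehicle) = 32.290 − 19.630 = 12.660
ΔCt(retinoic acid-treated) = 34.895 − 20.295 = 14.600
ΔΔCt = 14.600 − 12.660 = 1.940
Fold change = 2^(−1.940) = 0.2606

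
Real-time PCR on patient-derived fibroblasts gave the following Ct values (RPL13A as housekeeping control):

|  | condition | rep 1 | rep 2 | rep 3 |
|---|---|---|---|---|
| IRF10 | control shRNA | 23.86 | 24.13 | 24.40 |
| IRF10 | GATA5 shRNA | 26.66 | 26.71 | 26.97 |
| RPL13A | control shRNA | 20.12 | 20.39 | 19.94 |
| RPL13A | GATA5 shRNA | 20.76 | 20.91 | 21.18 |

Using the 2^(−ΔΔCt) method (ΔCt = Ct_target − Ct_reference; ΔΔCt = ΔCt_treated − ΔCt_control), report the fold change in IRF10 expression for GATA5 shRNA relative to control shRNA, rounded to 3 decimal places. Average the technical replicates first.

0.277

Mean Ct: IRF10 control shRNA 24.130; IRF10 GATA5 shRNA 26.780; RPL13A control shRNA 20.150; RPL13A GATA5 shRNA 20.950
ΔCt(control shRNA) = 24.130 − 20.150 = 3.980
ΔCt(GATA5 shRNA) = 26.780 − 20.950 = 5.830
ΔΔCt = 5.830 − 3.980 = 1.850
Fold change = 2^(−1.850) = 0.2774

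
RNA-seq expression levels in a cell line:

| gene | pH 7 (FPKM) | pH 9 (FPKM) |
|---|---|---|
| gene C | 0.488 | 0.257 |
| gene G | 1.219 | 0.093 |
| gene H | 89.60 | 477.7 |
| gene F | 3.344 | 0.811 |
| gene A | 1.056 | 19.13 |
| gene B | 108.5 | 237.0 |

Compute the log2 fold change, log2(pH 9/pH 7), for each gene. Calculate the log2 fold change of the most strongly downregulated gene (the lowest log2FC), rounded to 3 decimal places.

log2(0.257/0.488) = -0.925  (gene C)
log2(0.093/1.219) = -3.712  (gene G)
log2(477.7/89.60) = 2.415  (gene H)
log2(0.811/3.344) = -2.044  (gene F)
log2(19.13/1.056) = 4.179  (gene A)
log2(237.0/108.5) = 1.127  (gene B)
gene G is most strongly downregulated.

-3.712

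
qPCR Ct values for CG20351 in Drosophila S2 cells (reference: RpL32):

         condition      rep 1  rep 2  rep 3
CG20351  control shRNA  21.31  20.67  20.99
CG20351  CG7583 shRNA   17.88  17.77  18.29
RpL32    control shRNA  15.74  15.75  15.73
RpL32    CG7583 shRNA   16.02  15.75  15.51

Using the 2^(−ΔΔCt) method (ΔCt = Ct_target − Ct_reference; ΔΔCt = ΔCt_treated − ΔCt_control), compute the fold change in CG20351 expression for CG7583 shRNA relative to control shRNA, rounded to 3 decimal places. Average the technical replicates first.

8.168

Mean Ct: CG20351 control shRNA 20.990; CG20351 CG7583 shRNA 17.980; RpL32 control shRNA 15.740; RpL32 CG7583 shRNA 15.760
ΔCt(control shRNA) = 20.990 − 15.740 = 5.250
ΔCt(CG7583 shRNA) = 17.980 − 15.760 = 2.220
ΔΔCt = 2.220 − 5.250 = -3.030
Fold change = 2^(−(-3.030)) = 2^3.030 = 8.1681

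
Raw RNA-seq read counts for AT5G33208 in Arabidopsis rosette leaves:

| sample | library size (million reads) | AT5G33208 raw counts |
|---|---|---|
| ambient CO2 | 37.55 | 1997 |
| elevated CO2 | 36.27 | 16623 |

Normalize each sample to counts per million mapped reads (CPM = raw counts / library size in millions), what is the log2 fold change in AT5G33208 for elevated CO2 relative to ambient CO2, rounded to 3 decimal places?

3.107

CPM(ambient CO2) = 1997 / 37.55 = 53.1824
CPM(elevated CO2) = 16623 / 36.27 = 458.3127
Fold change = 458.3127 / 53.1824 = 8.61775
log2(8.61775) = 3.1073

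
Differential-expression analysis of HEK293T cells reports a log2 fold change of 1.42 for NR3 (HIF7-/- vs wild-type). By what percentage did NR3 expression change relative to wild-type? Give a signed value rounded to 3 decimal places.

Fold change = 2^(1.42) = 2.6759
Percent change = (FC − 1) × 100% = (2.6759 − 1) × 100 = 167.586%

167.586%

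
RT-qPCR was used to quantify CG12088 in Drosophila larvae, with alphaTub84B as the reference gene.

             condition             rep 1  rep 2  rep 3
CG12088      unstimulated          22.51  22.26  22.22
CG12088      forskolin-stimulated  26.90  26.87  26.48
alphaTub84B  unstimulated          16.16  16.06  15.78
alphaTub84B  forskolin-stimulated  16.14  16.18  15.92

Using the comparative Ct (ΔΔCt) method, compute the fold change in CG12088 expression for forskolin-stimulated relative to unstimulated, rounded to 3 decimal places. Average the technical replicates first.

Mean Ct: CG12088 unstimulated 22.330; CG12088 forskolin-stimulated 26.750; alphaTub84B unstimulated 16.000; alphaTub84B forskolin-stimulated 16.080
ΔCt(unstimulated) = 22.330 − 16.000 = 6.330
ΔCt(forskolin-stimulated) = 26.750 − 16.080 = 10.670
ΔΔCt = 10.670 − 6.330 = 4.340
Fold change = 2^(−4.340) = 0.0494

0.049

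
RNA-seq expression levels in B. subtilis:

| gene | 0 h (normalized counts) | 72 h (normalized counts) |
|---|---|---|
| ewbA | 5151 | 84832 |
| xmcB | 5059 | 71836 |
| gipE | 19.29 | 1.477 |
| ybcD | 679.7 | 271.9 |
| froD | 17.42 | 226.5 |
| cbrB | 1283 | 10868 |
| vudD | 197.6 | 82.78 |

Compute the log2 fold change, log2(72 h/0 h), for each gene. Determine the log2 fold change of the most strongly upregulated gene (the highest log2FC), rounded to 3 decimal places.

4.042

log2(84832/5151) = 4.042  (ewbA)
log2(71836/5059) = 3.828  (xmcB)
log2(1.477/19.29) = -3.707  (gipE)
log2(271.9/679.7) = -1.322  (ybcD)
log2(226.5/17.42) = 3.701  (froD)
log2(10868/1283) = 3.082  (cbrB)
log2(82.78/197.6) = -1.255  (vudD)
ewbA is most strongly upregulated.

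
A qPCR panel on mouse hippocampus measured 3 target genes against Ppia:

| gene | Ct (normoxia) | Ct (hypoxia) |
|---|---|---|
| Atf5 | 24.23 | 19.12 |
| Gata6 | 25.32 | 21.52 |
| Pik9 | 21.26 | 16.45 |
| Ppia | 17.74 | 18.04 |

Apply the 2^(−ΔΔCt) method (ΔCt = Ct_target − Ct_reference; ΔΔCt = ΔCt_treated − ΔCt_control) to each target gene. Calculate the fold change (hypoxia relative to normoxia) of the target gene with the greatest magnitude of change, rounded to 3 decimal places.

42.518

Atf5: ΔΔCt = (19.12−18.04) − (24.23−17.74) = 1.08 − 6.49 = -5.41; fold change = 2^5.41 = 42.518
Gata6: ΔΔCt = (21.52−18.04) − (25.32−17.74) = 3.48 − 7.58 = -4.10; fold change = 2^4.10 = 17.148
Pik9: ΔΔCt = (16.45−18.04) − (21.26−17.74) = -1.59 − 3.52 = -5.11; fold change = 2^5.11 = 34.535
Atf5 has the largest |ΔΔCt| = 5.41.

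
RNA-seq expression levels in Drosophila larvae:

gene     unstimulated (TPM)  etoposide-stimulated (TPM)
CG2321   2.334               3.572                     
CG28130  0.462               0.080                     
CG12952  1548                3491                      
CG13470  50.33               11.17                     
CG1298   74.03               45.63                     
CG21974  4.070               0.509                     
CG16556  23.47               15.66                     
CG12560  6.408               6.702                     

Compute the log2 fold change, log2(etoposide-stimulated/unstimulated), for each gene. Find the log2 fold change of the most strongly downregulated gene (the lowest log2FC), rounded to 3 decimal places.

-2.999

log2(3.572/2.334) = 0.614  (CG2321)
log2(0.080/0.462) = -2.530  (CG28130)
log2(3491/1548) = 1.173  (CG12952)
log2(11.17/50.33) = -2.172  (CG13470)
log2(45.63/74.03) = -0.698  (CG1298)
log2(0.509/4.070) = -2.999  (CG21974)
log2(15.66/23.47) = -0.584  (CG16556)
log2(6.702/6.408) = 0.065  (CG12560)
CG21974 is most strongly downregulated.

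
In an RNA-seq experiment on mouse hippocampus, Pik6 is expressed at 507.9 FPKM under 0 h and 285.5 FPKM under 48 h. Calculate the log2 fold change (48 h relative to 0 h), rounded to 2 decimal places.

Fold change = 285.5 / 507.9 = 0.5621
log2(0.5621) = -0.831

-0.83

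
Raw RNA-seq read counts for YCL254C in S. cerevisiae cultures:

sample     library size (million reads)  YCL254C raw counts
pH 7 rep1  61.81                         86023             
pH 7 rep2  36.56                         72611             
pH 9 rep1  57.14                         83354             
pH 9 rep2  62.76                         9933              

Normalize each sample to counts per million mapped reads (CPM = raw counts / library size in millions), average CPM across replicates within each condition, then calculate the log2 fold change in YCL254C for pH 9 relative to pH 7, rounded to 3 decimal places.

CPM(pH 7 rep1) = 86023 / 61.81 = 1391.7327
CPM(pH 7 rep2) = 72611 / 36.56 = 1986.0777
CPM(pH 9 rep1) = 83354 / 57.14 = 1458.7679
CPM(pH 9 rep2) = 9933 / 62.76 = 158.2696
mean CPM(pH 7) = 1688.9052; mean CPM(pH 9) = 808.5188
Fold change = 808.5188 / 1688.9052 = 0.47872
log2(0.47872) = -1.0627

-1.063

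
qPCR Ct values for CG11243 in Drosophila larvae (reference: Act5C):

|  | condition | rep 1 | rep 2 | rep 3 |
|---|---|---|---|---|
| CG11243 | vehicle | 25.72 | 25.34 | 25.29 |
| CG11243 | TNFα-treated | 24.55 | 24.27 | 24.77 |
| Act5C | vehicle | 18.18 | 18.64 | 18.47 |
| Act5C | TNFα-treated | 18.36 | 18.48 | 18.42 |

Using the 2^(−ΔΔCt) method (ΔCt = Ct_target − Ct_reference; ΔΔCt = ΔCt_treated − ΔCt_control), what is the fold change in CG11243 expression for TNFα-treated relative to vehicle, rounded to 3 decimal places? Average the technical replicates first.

1.879

Mean Ct: CG11243 vehicle 25.450; CG11243 TNFα-treated 24.530; Act5C vehicle 18.430; Act5C TNFα-treated 18.420
ΔCt(vehicle) = 25.450 − 18.430 = 7.020
ΔCt(TNFα-treated) = 24.530 − 18.420 = 6.110
ΔΔCt = 6.110 − 7.020 = -0.910
Fold change = 2^(−(-0.910)) = 2^0.910 = 1.8790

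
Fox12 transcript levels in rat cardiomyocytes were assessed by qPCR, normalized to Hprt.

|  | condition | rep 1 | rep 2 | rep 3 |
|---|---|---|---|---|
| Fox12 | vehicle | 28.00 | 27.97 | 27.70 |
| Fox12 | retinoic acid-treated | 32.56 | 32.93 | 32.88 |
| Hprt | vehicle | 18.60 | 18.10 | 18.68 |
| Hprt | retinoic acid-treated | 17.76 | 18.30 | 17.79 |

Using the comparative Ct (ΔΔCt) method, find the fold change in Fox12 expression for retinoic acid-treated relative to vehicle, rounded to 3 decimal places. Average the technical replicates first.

Mean Ct: Fox12 vehicle 27.890; Fox12 retinoic acid-treated 32.790; Hprt vehicle 18.460; Hprt retinoic acid-treated 17.950
ΔCt(vehicle) = 27.890 − 18.460 = 9.430
ΔCt(retinoic acid-treated) = 32.790 − 17.950 = 14.840
ΔΔCt = 14.840 − 9.430 = 5.410
Fold change = 2^(−5.410) = 0.0235

0.024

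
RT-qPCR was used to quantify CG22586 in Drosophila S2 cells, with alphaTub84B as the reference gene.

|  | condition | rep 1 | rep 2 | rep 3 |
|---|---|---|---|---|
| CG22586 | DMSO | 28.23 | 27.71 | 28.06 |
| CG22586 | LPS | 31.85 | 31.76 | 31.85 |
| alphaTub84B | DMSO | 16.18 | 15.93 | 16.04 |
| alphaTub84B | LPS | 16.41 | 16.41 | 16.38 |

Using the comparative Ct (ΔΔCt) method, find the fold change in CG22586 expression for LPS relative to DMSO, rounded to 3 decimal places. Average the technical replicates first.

0.090

Mean Ct: CG22586 DMSO 28.000; CG22586 LPS 31.820; alphaTub84B DMSO 16.050; alphaTub84B LPS 16.400
ΔCt(DMSO) = 28.000 − 16.050 = 11.950
ΔCt(LPS) = 31.820 − 16.400 = 15.420
ΔΔCt = 15.420 − 11.950 = 3.470
Fold change = 2^(−3.470) = 0.0902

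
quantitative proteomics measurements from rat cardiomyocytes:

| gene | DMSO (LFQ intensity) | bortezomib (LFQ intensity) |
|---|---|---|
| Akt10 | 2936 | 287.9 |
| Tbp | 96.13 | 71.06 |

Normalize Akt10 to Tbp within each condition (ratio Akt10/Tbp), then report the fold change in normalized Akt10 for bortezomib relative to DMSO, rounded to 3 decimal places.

Akt10/Tbp (DMSO) = 2936 / 96.13 = 30.542
Akt10/Tbp (bortezomib) = 287.9 / 71.06 = 4.0515
Fold change = 4.0515 / 30.542 = 0.1327

0.133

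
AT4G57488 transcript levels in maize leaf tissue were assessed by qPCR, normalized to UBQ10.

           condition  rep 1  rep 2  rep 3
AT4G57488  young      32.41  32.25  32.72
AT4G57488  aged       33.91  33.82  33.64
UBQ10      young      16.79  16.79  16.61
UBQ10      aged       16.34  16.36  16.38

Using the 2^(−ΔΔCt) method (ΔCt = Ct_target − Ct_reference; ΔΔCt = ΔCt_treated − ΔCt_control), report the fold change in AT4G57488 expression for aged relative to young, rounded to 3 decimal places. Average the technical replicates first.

Mean Ct: AT4G57488 young 32.460; AT4G57488 aged 33.790; UBQ10 young 16.730; UBQ10 aged 16.360
ΔCt(young) = 32.460 − 16.730 = 15.730
ΔCt(aged) = 33.790 − 16.360 = 17.430
ΔΔCt = 17.430 − 15.730 = 1.700
Fold change = 2^(−1.700) = 0.3078

0.308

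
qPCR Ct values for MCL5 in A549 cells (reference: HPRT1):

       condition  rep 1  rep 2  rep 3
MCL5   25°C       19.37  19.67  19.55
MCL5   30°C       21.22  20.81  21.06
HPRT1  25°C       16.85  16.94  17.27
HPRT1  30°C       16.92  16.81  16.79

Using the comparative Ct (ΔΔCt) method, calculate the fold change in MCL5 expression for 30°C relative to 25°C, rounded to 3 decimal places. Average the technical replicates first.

0.312

Mean Ct: MCL5 25°C 19.530; MCL5 30°C 21.030; HPRT1 25°C 17.020; HPRT1 30°C 16.840
ΔCt(25°C) = 19.530 − 17.020 = 2.510
ΔCt(30°C) = 21.030 − 16.840 = 4.190
ΔΔCt = 4.190 − 2.510 = 1.680
Fold change = 2^(−1.680) = 0.3121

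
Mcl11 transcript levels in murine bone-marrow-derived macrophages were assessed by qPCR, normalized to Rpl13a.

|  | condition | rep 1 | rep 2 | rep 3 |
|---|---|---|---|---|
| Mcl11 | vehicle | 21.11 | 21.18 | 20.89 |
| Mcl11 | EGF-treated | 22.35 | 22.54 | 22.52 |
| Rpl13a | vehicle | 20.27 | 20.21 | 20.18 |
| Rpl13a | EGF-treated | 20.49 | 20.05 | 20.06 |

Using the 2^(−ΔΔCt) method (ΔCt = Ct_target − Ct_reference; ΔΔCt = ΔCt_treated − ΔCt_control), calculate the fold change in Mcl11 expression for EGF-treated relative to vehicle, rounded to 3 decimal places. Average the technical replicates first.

0.371

Mean Ct: Mcl11 vehicle 21.060; Mcl11 EGF-treated 22.470; Rpl13a vehicle 20.220; Rpl13a EGF-treated 20.200
ΔCt(vehicle) = 21.060 − 20.220 = 0.840
ΔCt(EGF-treated) = 22.470 − 20.200 = 2.270
ΔΔCt = 2.270 − 0.840 = 1.430
Fold change = 2^(−1.430) = 0.3711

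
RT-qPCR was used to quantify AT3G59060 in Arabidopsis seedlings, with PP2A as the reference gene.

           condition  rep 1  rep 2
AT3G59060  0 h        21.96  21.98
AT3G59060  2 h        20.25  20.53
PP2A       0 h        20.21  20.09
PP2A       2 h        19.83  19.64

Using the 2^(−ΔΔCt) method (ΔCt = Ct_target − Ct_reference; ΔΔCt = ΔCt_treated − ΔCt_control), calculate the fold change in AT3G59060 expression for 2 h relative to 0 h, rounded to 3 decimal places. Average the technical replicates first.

Mean Ct: AT3G59060 0 h 21.970; AT3G59060 2 h 20.390; PP2A 0 h 20.150; PP2A 2 h 19.735
ΔCt(0 h) = 21.970 − 20.150 = 1.820
ΔCt(2 h) = 20.390 − 19.735 = 0.655
ΔΔCt = 0.655 − 1.820 = -1.165
Fold change = 2^(−(-1.165)) = 2^1.165 = 2.2423

2.242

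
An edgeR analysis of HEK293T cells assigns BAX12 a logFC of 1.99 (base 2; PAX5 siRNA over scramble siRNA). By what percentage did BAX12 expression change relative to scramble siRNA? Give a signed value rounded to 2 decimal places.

297.24%

Fold change = 2^(1.99) = 3.9724
Percent change = (FC − 1) × 100% = (3.9724 − 1) × 100 = 297.24%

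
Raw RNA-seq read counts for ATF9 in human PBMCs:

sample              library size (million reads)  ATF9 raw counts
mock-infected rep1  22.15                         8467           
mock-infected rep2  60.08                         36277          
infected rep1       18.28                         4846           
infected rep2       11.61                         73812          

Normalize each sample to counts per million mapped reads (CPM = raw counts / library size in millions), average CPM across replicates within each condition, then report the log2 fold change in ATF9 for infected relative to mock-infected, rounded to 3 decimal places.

CPM(mock-infected rep1) = 8467 / 22.15 = 382.2573
CPM(mock-infected rep2) = 36277 / 60.08 = 603.8116
CPM(infected rep1) = 4846 / 18.28 = 265.0985
CPM(infected rep2) = 73812 / 11.61 = 6357.6227
mean CPM(mock-infected) = 493.0345; mean CPM(infected) = 3311.3606
Fold change = 3311.3606 / 493.0345 = 6.71629
log2(6.71629) = 2.7477

2.748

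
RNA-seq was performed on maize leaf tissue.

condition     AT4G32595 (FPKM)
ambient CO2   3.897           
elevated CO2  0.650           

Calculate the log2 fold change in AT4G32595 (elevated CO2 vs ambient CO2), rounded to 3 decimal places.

Fold change = 0.650 / 3.897 = 0.1668
log2(0.1668) = -2.5839

-2.584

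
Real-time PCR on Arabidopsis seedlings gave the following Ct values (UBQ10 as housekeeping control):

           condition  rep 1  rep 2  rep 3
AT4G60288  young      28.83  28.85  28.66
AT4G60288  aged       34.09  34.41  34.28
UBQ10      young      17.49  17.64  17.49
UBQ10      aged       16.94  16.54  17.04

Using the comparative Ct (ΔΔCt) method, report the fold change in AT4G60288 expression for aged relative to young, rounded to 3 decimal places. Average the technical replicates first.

0.014

Mean Ct: AT4G60288 young 28.780; AT4G60288 aged 34.260; UBQ10 young 17.540; UBQ10 aged 16.840
ΔCt(young) = 28.780 − 17.540 = 11.240
ΔCt(aged) = 34.260 − 16.840 = 17.420
ΔΔCt = 17.420 − 11.240 = 6.180
Fold change = 2^(−6.180) = 0.0138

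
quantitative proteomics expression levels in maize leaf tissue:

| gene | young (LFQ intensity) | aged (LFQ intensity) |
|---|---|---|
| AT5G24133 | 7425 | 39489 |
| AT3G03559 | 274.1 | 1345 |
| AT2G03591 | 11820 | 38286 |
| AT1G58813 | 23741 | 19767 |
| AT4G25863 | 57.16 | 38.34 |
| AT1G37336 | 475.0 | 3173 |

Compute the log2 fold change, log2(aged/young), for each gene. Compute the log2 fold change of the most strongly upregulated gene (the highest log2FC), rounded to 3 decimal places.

2.740

log2(39489/7425) = 2.411  (AT5G24133)
log2(1345/274.1) = 2.295  (AT3G03559)
log2(38286/11820) = 1.696  (AT2G03591)
log2(19767/23741) = -0.264  (AT1G58813)
log2(38.34/57.16) = -0.576  (AT4G25863)
log2(3173/475.0) = 2.740  (AT1G37336)
AT1G37336 is most strongly upregulated.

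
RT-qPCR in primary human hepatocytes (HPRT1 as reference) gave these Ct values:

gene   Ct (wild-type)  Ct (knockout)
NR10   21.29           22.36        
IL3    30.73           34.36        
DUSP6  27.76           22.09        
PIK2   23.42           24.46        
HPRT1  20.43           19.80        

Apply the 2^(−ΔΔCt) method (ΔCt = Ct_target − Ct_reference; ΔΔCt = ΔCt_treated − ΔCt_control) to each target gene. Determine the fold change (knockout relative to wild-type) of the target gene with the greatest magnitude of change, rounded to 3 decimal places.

32.900

NR10: ΔΔCt = (22.36−19.80) − (21.29−20.43) = 2.56 − 0.86 = 1.70; fold change = 2^-1.70 = 0.308
IL3: ΔΔCt = (34.36−19.80) − (30.73−20.43) = 14.56 − 10.30 = 4.26; fold change = 2^-4.26 = 0.052
DUSP6: ΔΔCt = (22.09−19.80) − (27.76−20.43) = 2.29 − 7.33 = -5.04; fold change = 2^5.04 = 32.900
PIK2: ΔΔCt = (24.46−19.80) − (23.42−20.43) = 4.66 − 2.99 = 1.67; fold change = 2^-1.67 = 0.314
DUSP6 has the largest |ΔΔCt| = 5.04.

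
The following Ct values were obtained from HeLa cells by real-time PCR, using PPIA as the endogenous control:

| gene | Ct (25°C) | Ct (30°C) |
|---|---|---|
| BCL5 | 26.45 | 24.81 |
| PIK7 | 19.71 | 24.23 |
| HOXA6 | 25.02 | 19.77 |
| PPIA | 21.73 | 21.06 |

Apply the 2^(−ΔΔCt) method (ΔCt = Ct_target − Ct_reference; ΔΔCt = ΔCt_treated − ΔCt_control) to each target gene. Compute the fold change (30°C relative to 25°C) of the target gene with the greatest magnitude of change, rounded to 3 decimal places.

0.027

BCL5: ΔΔCt = (24.81−21.06) − (26.45−21.73) = 3.75 − 4.72 = -0.97; fold change = 2^0.97 = 1.959
PIK7: ΔΔCt = (24.23−21.06) − (19.71−21.73) = 3.17 − (-2.02) = 5.19; fold change = 2^-5.19 = 0.027
HOXA6: ΔΔCt = (19.77−21.06) − (25.02−21.73) = -1.29 − 3.29 = -4.58; fold change = 2^4.58 = 23.918
PIK7 has the largest |ΔΔCt| = 5.19.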